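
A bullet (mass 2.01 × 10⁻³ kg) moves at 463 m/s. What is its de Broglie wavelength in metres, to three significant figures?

p = mv = 2.01 × 10⁻³ × 463 = 9.306 × 10⁻¹ kg·m/s.
λ = h/p = 6.626 × 10⁻³⁴ / 9.306 × 10⁻¹ = 7.12 × 10⁻³⁴ m.

λ = 7.12 × 10⁻³⁴ m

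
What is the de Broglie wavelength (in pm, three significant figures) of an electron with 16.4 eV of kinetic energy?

λ = 303 pm

KE = 16.4 eV = 2.627 × 10⁻¹⁸ J.
p = √(2mKE) = √(2 × 9.109 × 10⁻³¹ × 2.627 × 10⁻¹⁸) = 2.188 × 10⁻²⁴ kg·m/s.
λ = h/p = 6.626 × 10⁻³⁴ / 2.188 × 10⁻²⁴ = 3.03 × 10⁻¹⁰ m = 303 pm.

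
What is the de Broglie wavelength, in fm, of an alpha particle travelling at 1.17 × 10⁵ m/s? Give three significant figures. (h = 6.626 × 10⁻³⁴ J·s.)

p = mv = 6.645 × 10⁻²⁷ × 1.17 × 10⁵ = 7.775 × 10⁻²² kg·m/s.
λ = h/p = 6.626 × 10⁻³⁴ / 7.775 × 10⁻²² = 8.52 × 10⁻¹³ m = 852 fm.

λ = 852 fm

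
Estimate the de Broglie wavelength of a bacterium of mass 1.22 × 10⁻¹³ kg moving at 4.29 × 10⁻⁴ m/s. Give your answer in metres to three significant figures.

p = mv = 1.22 × 10⁻¹³ × 4.29 × 10⁻⁴ = 5.234 × 10⁻¹⁷ kg·m/s.
λ = h/p = 6.626 × 10⁻³⁴ / 5.234 × 10⁻¹⁷ = 1.27 × 10⁻¹⁷ m.

λ = 1.27 × 10⁻¹⁷ m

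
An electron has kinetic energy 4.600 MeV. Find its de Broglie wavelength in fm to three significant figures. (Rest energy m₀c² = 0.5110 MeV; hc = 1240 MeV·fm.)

λ = 244 fm

Total energy E = KE + m₀c² = 4.600 + 0.5110 = 5.1110 MeV.
(pc)² = E² − (m₀c²)² = (5.1110)² − (0.5110)² = 25.86 MeV², so pc = 5.085 MeV.
λ = hc/(pc) = 1240 MeV·fm / 5.085 MeV = 244 fm.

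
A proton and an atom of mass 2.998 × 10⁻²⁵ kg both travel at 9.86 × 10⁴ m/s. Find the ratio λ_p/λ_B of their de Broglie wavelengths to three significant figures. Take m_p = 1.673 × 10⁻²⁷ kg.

At fixed v, p = mv so λ = h/(mv) ∝ 1/m.
λ_p/λ_B = m_B/m_p = 2.998 × 10⁻²⁵/1.673 × 10⁻²⁷ = 179.

λ_p/λ_B = 179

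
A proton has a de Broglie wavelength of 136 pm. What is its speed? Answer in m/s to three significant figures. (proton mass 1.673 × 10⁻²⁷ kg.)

v = 2910 m/s

p = h/λ = 6.626 × 10⁻³⁴ / 1.360 × 10⁻¹⁰ = 4.872 × 10⁻²⁴ kg·m/s.
v = p/m = 4.872 × 10⁻²⁴ / 1.673 × 10⁻²⁷ = 2.91 × 10³ m/s = 2910 m/s.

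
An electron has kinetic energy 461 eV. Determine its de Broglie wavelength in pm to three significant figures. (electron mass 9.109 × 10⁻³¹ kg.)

λ = 57.1 pm

KE = 461 eV = 7.385 × 10⁻¹⁷ J.
p = √(2mKE) = √(2 × 9.109 × 10⁻³¹ × 7.385 × 10⁻¹⁷) = 1.160 × 10⁻²³ kg·m/s.
λ = h/p = 6.626 × 10⁻³⁴ / 1.160 × 10⁻²³ = 5.71 × 10⁻¹¹ m = 57.1 pm.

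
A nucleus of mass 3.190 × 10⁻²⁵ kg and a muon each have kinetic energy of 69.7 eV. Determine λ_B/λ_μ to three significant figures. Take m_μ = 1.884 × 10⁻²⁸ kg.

At fixed KE, p = √(2mKE) so λ = h/p ∝ 1/√m.
λ_B/λ_μ = √(m_μ/m_B) = √(1.884 × 10⁻²⁸/3.190 × 10⁻²⁵) = √(5.906 × 10⁻⁴) = 0.0243.

λ_B/λ_μ = 0.0243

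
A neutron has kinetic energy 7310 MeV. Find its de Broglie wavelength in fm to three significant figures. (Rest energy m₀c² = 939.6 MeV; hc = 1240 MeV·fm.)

λ = 0.151 fm

Total energy E = KE + m₀c² = 7310 + 939.6 = 8249.6 MeV.
(pc)² = E² − (m₀c²)² = (8249.6)² − (939.6)² = 6.717 × 10⁷ MeV², so pc = 8196 MeV.
λ = hc/(pc) = 1240 MeV·fm / 8196 MeV = 0.151 fm.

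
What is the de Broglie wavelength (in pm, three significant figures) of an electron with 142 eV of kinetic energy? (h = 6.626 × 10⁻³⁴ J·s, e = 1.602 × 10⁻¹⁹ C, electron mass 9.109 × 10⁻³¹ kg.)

λ = 103 pm

KE = 142 eV = 2.275 × 10⁻¹⁷ J.
p = √(2mKE) = √(2 × 9.109 × 10⁻³¹ × 2.275 × 10⁻¹⁷) = 6.438 × 10⁻²⁴ kg·m/s.
λ = h/p = 6.626 × 10⁻³⁴ / 6.438 × 10⁻²⁴ = 1.03 × 10⁻¹⁰ m = 103 pm.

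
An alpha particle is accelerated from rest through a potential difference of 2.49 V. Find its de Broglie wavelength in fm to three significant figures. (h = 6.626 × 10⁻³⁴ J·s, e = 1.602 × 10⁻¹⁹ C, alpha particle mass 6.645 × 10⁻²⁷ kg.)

λ = 6430 fm

KE = 2eV = 2 × 1.602 × 10⁻¹⁹ × 2.490 = 7.978 × 10⁻¹⁹ J.
p = √(2mKE) = √(2 × 6.645 × 10⁻²⁷ × 7.978 × 10⁻¹⁹) = 1.030 × 10⁻²² kg·m/s.
λ = h/p = 6.626 × 10⁻³⁴ / 1.030 × 10⁻²² = 6.43 × 10⁻¹² m = 6430 fm.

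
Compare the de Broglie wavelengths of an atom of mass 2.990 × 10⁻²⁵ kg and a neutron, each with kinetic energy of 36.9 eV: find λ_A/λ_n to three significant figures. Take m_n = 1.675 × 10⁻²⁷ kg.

λ_A/λ_n = 0.0748

At fixed KE, p = √(2mKE) so λ = h/p ∝ 1/√m.
λ_A/λ_n = √(m_n/m_A) = √(1.675 × 10⁻²⁷/2.990 × 10⁻²⁵) = √(5.602 × 10⁻³) = 0.0748.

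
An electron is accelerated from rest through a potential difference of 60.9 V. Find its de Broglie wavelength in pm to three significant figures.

KE = eV = 1.602 × 10⁻¹⁹ × 60.90 = 9.756 × 10⁻¹⁸ J.
p = √(2mKE) = √(2 × 9.109 × 10⁻³¹ × 9.756 × 10⁻¹⁸) = 4.216 × 10⁻²⁴ kg·m/s.
λ = h/p = 6.626 × 10⁻³⁴ / 4.216 × 10⁻²⁴ = 1.57 × 10⁻¹⁰ m = 157 pm.

λ = 157 pm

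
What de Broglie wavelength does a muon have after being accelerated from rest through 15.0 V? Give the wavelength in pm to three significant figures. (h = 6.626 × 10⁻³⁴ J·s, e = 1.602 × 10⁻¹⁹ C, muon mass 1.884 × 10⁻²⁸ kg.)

λ = 22.0 pm

KE = eV = 1.602 × 10⁻¹⁹ × 15.00 = 2.403 × 10⁻¹⁸ J.
p = √(2mKE) = √(2 × 1.884 × 10⁻²⁸ × 2.403 × 10⁻¹⁸) = 3.009 × 10⁻²³ kg·m/s.
λ = h/p = 6.626 × 10⁻³⁴ / 3.009 × 10⁻²³ = 2.20 × 10⁻¹¹ m = 22.0 pm.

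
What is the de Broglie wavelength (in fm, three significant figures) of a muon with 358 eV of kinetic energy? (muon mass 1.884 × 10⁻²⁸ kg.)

KE = 358 eV = 5.735 × 10⁻¹⁷ J.
p = √(2mKE) = √(2 × 1.884 × 10⁻²⁸ × 5.735 × 10⁻¹⁷) = 1.470 × 10⁻²² kg·m/s.
λ = h/p = 6.626 × 10⁻³⁴ / 1.470 × 10⁻²² = 4.51 × 10⁻¹² m = 4510 fm.

λ = 4510 fm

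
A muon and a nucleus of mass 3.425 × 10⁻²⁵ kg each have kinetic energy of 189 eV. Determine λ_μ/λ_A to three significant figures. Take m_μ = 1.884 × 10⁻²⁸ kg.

λ_μ/λ_A = 42.6

At fixed KE, p = √(2mKE) so λ = h/p ∝ 1/√m.
λ_μ/λ_A = √(m_A/m_μ) = √(3.425 × 10⁻²⁵/1.884 × 10⁻²⁸) = √(1818) = 42.6.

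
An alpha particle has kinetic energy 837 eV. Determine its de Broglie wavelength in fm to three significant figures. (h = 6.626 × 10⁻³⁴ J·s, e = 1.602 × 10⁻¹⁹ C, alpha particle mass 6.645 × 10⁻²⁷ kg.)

λ = 496 fm

KE = 837 eV = 1.341 × 10⁻¹⁶ J.
p = √(2mKE) = √(2 × 6.645 × 10⁻²⁷ × 1.341 × 10⁻¹⁶) = 1.335 × 10⁻²¹ kg·m/s.
λ = h/p = 6.626 × 10⁻³⁴ / 1.335 × 10⁻²¹ = 4.96 × 10⁻¹³ m = 496 fm.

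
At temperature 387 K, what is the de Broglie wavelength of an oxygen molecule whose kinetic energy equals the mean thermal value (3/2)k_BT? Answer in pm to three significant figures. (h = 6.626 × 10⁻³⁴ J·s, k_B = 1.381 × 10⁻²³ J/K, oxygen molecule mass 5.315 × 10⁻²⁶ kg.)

KE = (3/2)k_BT = 1.5 × 1.381 × 10⁻²³ × 387 = 8.017 × 10⁻²¹ J.
p = √(2mKE) = √(2 × 5.315 × 10⁻²⁶ × 8.017 × 10⁻²¹) = 2.919 × 10⁻²³ kg·m/s.
λ = h/p = 2.27 × 10⁻¹¹ m = 22.7 pm.

λ = 22.7 pm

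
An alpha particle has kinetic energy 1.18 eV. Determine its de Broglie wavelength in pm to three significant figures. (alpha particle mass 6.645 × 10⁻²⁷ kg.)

λ = 13.2 pm

KE = 1.18 eV = 1.890 × 10⁻¹⁹ J.
p = √(2mKE) = √(2 × 6.645 × 10⁻²⁷ × 1.890 × 10⁻¹⁹) = 5.012 × 10⁻²³ kg·m/s.
λ = h/p = 6.626 × 10⁻³⁴ / 5.012 × 10⁻²³ = 1.32 × 10⁻¹¹ m = 13.2 pm.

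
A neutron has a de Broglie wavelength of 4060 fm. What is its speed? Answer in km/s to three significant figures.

v = 97.4 km/s

p = h/λ = 6.626 × 10⁻³⁴ / 4.060 × 10⁻¹² = 1.632 × 10⁻²² kg·m/s.
v = p/m = 1.632 × 10⁻²² / 1.675 × 10⁻²⁷ = 9.74 × 10⁴ m/s = 97.4 km/s.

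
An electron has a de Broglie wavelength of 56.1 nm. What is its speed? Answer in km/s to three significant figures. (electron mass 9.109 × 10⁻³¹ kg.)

v = 13.0 km/s

p = h/λ = 6.626 × 10⁻³⁴ / 5.610 × 10⁻⁸ = 1.181 × 10⁻²⁶ kg·m/s.
v = p/m = 1.181 × 10⁻²⁶ / 9.109 × 10⁻³¹ = 1.30 × 10⁴ m/s = 13.0 km/s.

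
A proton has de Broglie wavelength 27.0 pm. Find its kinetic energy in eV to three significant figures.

KE = 1.12 eV

p = h/λ = 6.626 × 10⁻³⁴ / 2.700 × 10⁻¹¹ = 2.454 × 10⁻²³ kg·m/s.
KE = p²/(2m) = (2.454 × 10⁻²³)² / (2 × 1.673 × 10⁻²⁷) = 1.800 × 10⁻¹⁹ J = 1.12 eV.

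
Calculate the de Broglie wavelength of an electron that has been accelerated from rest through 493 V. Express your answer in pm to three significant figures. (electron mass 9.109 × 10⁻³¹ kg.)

KE = eV = 1.602 × 10⁻¹⁹ × 493.0 = 7.898 × 10⁻¹⁷ J.
p = √(2mKE) = √(2 × 9.109 × 10⁻³¹ × 7.898 × 10⁻¹⁷) = 1.200 × 10⁻²³ kg·m/s.
λ = h/p = 6.626 × 10⁻³⁴ / 1.200 × 10⁻²³ = 5.52 × 10⁻¹¹ m = 55.2 pm.

λ = 55.2 pm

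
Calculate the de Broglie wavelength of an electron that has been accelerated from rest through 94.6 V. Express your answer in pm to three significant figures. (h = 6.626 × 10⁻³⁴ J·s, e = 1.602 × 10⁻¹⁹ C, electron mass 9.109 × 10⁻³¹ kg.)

KE = eV = 1.602 × 10⁻¹⁹ × 94.60 = 1.515 × 10⁻¹⁷ J.
p = √(2mKE) = √(2 × 9.109 × 10⁻³¹ × 1.515 × 10⁻¹⁷) = 5.254 × 10⁻²⁴ kg·m/s.
λ = h/p = 6.626 × 10⁻³⁴ / 5.254 × 10⁻²⁴ = 1.26 × 10⁻¹⁰ m = 126 pm.

λ = 126 pm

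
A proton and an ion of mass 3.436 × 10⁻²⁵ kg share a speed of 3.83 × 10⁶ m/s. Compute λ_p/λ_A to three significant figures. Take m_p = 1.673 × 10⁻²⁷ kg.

At fixed v, p = mv so λ = h/(mv) ∝ 1/m.
λ_p/λ_A = m_A/m_p = 3.436 × 10⁻²⁵/1.673 × 10⁻²⁷ = 205.

λ_p/λ_A = 205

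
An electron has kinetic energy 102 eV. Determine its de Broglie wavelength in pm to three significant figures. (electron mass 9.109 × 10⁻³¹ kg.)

λ = 121 pm

KE = 102 eV = 1.634 × 10⁻¹⁷ J.
p = √(2mKE) = √(2 × 9.109 × 10⁻³¹ × 1.634 × 10⁻¹⁷) = 5.456 × 10⁻²⁴ kg·m/s.
λ = h/p = 6.626 × 10⁻³⁴ / 5.456 × 10⁻²⁴ = 1.21 × 10⁻¹⁰ m = 121 pm.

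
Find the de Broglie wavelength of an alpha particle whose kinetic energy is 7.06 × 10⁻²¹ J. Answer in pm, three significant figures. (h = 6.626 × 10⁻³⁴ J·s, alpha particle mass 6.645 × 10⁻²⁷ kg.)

p = √(2mKE) = √(2 × 6.645 × 10⁻²⁷ × 7.060 × 10⁻²¹) = 9.686 × 10⁻²⁴ kg·m/s.
λ = h/p = 6.626 × 10⁻³⁴ / 9.686 × 10⁻²⁴ = 6.84 × 10⁻¹¹ m = 68.4 pm.

λ = 68.4 pm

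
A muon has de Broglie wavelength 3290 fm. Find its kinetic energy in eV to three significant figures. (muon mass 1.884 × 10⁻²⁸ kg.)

KE = 672 eV

p = h/λ = 6.626 × 10⁻³⁴ / 3.290 × 10⁻¹² = 2.014 × 10⁻²² kg·m/s.
KE = p²/(2m) = (2.014 × 10⁻²²)² / (2 × 1.884 × 10⁻²⁸) = 1.076 × 10⁻¹⁶ J = 672 eV.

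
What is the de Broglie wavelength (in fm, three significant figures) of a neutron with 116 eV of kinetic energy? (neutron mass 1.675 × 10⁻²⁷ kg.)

λ = 2660 fm

KE = 116 eV = 1.858 × 10⁻¹⁷ J.
p = √(2mKE) = √(2 × 1.675 × 10⁻²⁷ × 1.858 × 10⁻¹⁷) = 2.495 × 10⁻²² kg·m/s.
λ = h/p = 6.626 × 10⁻³⁴ / 2.495 × 10⁻²² = 2.66 × 10⁻¹² m = 2660 fm.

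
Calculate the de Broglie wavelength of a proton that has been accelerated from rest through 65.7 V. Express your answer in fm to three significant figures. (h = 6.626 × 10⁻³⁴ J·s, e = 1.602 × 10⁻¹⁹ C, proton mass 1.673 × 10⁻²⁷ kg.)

λ = 3530 fm

KE = eV = 1.602 × 10⁻¹⁹ × 65.70 = 1.053 × 10⁻¹⁷ J.
p = √(2mKE) = √(2 × 1.673 × 10⁻²⁷ × 1.053 × 10⁻¹⁷) = 1.877 × 10⁻²² kg·m/s.
λ = h/p = 6.626 × 10⁻³⁴ / 1.877 × 10⁻²² = 3.53 × 10⁻¹² m = 3530 fm.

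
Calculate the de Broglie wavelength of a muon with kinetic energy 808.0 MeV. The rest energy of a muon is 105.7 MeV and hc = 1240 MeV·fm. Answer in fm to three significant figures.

Total energy E = KE + m₀c² = 808.0 + 105.7 = 913.7 MeV.
(pc)² = E² − (m₀c²)² = (913.7)² − (105.7)² = 8.237 × 10⁵ MeV², so pc = 907.6 MeV.
λ = hc/(pc) = 1240 MeV·fm / 907.6 MeV = 1.37 fm.

λ = 1.37 fm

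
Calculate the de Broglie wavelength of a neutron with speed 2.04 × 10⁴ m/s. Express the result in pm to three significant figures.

p = mv = 1.675 × 10⁻²⁷ × 2.04 × 10⁴ = 3.417 × 10⁻²³ kg·m/s.
λ = h/p = 6.626 × 10⁻³⁴ / 3.417 × 10⁻²³ = 1.94 × 10⁻¹¹ m = 19.4 pm.

λ = 19.4 pm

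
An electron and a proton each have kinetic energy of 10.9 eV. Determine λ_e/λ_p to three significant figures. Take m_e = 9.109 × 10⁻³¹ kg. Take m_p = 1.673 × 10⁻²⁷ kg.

At fixed KE, p = √(2mKE) so λ = h/p ∝ 1/√m.
λ_e/λ_p = √(m_p/m_e) = √(1.673 × 10⁻²⁷/9.109 × 10⁻³¹) = √(1837) = 42.9.

λ_e/λ_p = 42.9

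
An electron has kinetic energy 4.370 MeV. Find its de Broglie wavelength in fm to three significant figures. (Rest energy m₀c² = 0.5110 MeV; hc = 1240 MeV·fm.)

λ = 255 fm

Total energy E = KE + m₀c² = 4.370 + 0.5110 = 4.8810 MeV.
(pc)² = E² − (m₀c²)² = (4.8810)² − (0.5110)² = 23.56 MeV², so pc = 4.854 MeV.
λ = hc/(pc) = 1240 MeV·fm / 4.854 MeV = 255 fm.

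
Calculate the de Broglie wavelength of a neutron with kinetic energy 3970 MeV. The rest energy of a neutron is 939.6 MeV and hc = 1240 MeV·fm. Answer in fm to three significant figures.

Total energy E = KE + m₀c² = 3970 + 939.6 = 4909.6 MeV.
(pc)² = E² − (m₀c²)² = (4909.6)² − (939.6)² = 2.322 × 10⁷ MeV², so pc = 4819 MeV.
λ = hc/(pc) = 1240 MeV·fm / 4819 MeV = 0.257 fm.

λ = 0.257 fm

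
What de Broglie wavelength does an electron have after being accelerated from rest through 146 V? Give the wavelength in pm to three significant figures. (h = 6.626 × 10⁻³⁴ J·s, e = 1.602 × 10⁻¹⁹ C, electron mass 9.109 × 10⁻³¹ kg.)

λ = 102 pm

KE = eV = 1.602 × 10⁻¹⁹ × 146.0 = 2.339 × 10⁻¹⁷ J.
p = √(2mKE) = √(2 × 9.109 × 10⁻³¹ × 2.339 × 10⁻¹⁷) = 6.528 × 10⁻²⁴ kg·m/s.
λ = h/p = 6.626 × 10⁻³⁴ / 6.528 × 10⁻²⁴ = 1.02 × 10⁻¹⁰ m = 102 pm.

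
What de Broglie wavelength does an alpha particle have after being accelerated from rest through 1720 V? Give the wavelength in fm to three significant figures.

λ = 245 fm

KE = 2eV = 2 × 1.602 × 10⁻¹⁹ × 1720 = 5.511 × 10⁻¹⁶ J.
p = √(2mKE) = √(2 × 6.645 × 10⁻²⁷ × 5.511 × 10⁻¹⁶) = 2.706 × 10⁻²¹ kg·m/s.
λ = h/p = 6.626 × 10⁻³⁴ / 2.706 × 10⁻²¹ = 2.45 × 10⁻¹³ m = 245 fm.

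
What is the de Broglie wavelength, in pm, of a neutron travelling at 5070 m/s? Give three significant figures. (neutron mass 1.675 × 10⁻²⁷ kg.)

λ = 78.0 pm

p = mv = 1.675 × 10⁻²⁷ × 5070 = 8.492 × 10⁻²⁴ kg·m/s.
λ = h/p = 6.626 × 10⁻³⁴ / 8.492 × 10⁻²⁴ = 7.80 × 10⁻¹¹ m = 78.0 pm.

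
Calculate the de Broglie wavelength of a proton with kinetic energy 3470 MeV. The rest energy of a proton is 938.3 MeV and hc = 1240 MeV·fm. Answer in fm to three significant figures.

Total energy E = KE + m₀c² = 3470 + 938.3 = 4408.3 MeV.
(pc)² = E² − (m₀c²)² = (4408.3)² − (938.3)² = 1.855 × 10⁷ MeV², so pc = 4307 MeV.
λ = hc/(pc) = 1240 MeV·fm / 4307 MeV = 0.288 fm.

λ = 0.288 fm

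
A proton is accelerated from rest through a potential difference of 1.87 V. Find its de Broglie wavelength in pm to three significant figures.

KE = eV = 1.602 × 10⁻¹⁹ × 1.870 = 2.996 × 10⁻¹⁹ J.
p = √(2mKE) = √(2 × 1.673 × 10⁻²⁷ × 2.996 × 10⁻¹⁹) = 3.166 × 10⁻²³ kg·m/s.
λ = h/p = 6.626 × 10⁻³⁴ / 3.166 × 10⁻²³ = 2.09 × 10⁻¹¹ m = 20.9 pm.

λ = 20.9 pm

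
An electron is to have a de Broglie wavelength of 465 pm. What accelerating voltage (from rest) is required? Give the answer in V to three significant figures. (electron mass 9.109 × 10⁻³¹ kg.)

p = h/λ = 6.626 × 10⁻³⁴ / 4.650 × 10⁻¹⁰ = 1.425 × 10⁻²⁴ kg·m/s.
KE = p²/(2m) = 1.115 × 10⁻¹⁸ J.
V = KE/e = 1.115 × 10⁻¹⁸ / (1.602 × 10⁻¹⁹) = 6.96 V.

V = 6.96 V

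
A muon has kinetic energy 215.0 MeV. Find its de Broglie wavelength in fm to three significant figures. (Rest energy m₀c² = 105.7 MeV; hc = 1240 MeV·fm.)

λ = 4.10 fm

Total energy E = KE + m₀c² = 215.0 + 105.7 = 320.7 MeV.
(pc)² = E² − (m₀c²)² = (320.7)² − (105.7)² = 9.168 × 10⁴ MeV², so pc = 302.8 MeV.
λ = hc/(pc) = 1240 MeV·fm / 302.8 MeV = 4.10 fm.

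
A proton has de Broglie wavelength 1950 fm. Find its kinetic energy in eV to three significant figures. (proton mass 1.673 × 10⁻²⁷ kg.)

p = h/λ = 6.626 × 10⁻³⁴ / 1.950 × 10⁻¹² = 3.398 × 10⁻²² kg·m/s.
KE = p²/(2m) = (3.398 × 10⁻²²)² / (2 × 1.673 × 10⁻²⁷) = 3.451 × 10⁻¹⁷ J = 215 eV.

KE = 215 eV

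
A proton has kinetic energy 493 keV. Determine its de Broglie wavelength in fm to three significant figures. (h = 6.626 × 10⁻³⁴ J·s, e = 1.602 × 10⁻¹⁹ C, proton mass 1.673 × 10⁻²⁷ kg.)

λ = 40.8 fm

KE = 493 keV = 7.898 × 10⁻¹⁴ J.
p = √(2mKE) = √(2 × 1.673 × 10⁻²⁷ × 7.898 × 10⁻¹⁴) = 1.626 × 10⁻²⁰ kg·m/s.
λ = h/p = 6.626 × 10⁻³⁴ / 1.626 × 10⁻²⁰ = 4.08 × 10⁻¹⁴ m = 40.8 fm.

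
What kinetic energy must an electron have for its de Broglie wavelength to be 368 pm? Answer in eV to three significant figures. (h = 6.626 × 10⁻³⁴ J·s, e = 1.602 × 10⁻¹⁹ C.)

p = h/λ = 6.626 × 10⁻³⁴ / 3.680 × 10⁻¹⁰ = 1.801 × 10⁻²⁴ kg·m/s.
KE = p²/(2m) = (1.801 × 10⁻²⁴)² / (2 × 9.109 × 10⁻³¹) = 1.780 × 10⁻¹⁸ J = 11.1 eV.

KE = 11.1 eV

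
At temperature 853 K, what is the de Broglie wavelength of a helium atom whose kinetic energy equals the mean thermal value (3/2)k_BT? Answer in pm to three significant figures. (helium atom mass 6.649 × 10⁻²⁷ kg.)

KE = (3/2)k_BT = 1.5 × 1.381 × 10⁻²³ × 853 = 1.767 × 10⁻²⁰ J.
p = √(2mKE) = √(2 × 6.649 × 10⁻²⁷ × 1.767 × 10⁻²⁰) = 1.533 × 10⁻²³ kg·m/s.
λ = h/p = 4.32 × 10⁻¹¹ m = 43.2 pm.

λ = 43.2 pm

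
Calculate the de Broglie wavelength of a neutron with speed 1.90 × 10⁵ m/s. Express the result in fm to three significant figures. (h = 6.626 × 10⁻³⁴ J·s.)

p = mv = 1.675 × 10⁻²⁷ × 1.90 × 10⁵ = 3.182 × 10⁻²² kg·m/s.
λ = h/p = 6.626 × 10⁻³⁴ / 3.182 × 10⁻²² = 2.08 × 10⁻¹² m = 2080 fm.

λ = 2080 fm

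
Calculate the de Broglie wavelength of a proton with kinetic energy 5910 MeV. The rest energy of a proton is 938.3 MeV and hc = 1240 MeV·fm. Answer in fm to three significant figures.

Total energy E = KE + m₀c² = 5910 + 938.3 = 6848.3 MeV.
(pc)² = E² − (m₀c²)² = (6848.3)² − (938.3)² = 4.602 × 10⁷ MeV², so pc = 6784 MeV.
λ = hc/(pc) = 1240 MeV·fm / 6784 MeV = 0.183 fm.

λ = 0.183 fm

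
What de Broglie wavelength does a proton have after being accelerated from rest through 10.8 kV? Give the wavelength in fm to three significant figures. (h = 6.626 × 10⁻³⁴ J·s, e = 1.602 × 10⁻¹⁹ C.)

KE = eV = 1.602 × 10⁻¹⁹ × 1.080 × 10⁴ = 1.730 × 10⁻¹⁵ J.
p = √(2mKE) = √(2 × 1.673 × 10⁻²⁷ × 1.730 × 10⁻¹⁵) = 2.406 × 10⁻²¹ kg·m/s.
λ = h/p = 6.626 × 10⁻³⁴ / 2.406 × 10⁻²¹ = 2.75 × 10⁻¹³ m = 275 fm.

λ = 275 fm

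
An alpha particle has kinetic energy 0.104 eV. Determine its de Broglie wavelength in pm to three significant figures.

KE = 0.104 eV = 1.666 × 10⁻²⁰ J.
p = √(2mKE) = √(2 × 6.645 × 10⁻²⁷ × 1.666 × 10⁻²⁰) = 1.488 × 10⁻²³ kg·m/s.
λ = h/p = 6.626 × 10⁻³⁴ / 1.488 × 10⁻²³ = 4.45 × 10⁻¹¹ m = 44.5 pm.

λ = 44.5 pm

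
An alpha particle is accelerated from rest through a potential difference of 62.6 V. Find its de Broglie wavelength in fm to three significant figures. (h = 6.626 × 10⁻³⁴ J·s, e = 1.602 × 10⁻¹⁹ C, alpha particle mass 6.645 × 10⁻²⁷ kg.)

λ = 1280 fm

KE = 2eV = 2 × 1.602 × 10⁻¹⁹ × 62.60 = 2.006 × 10⁻¹⁷ J.
p = √(2mKE) = √(2 × 6.645 × 10⁻²⁷ × 2.006 × 10⁻¹⁷) = 5.163 × 10⁻²² kg·m/s.
λ = h/p = 6.626 × 10⁻³⁴ / 5.163 × 10⁻²² = 1.28 × 10⁻¹² m = 1280 fm.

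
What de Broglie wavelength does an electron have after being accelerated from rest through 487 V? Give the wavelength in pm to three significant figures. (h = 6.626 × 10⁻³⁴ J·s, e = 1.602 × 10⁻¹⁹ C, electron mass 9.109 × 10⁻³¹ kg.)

KE = eV = 1.602 × 10⁻¹⁹ × 487.0 = 7.802 × 10⁻¹⁷ J.
p = √(2mKE) = √(2 × 9.109 × 10⁻³¹ × 7.802 × 10⁻¹⁷) = 1.192 × 10⁻²³ kg·m/s.
λ = h/p = 6.626 × 10⁻³⁴ / 1.192 × 10⁻²³ = 5.56 × 10⁻¹¹ m = 55.6 pm.

λ = 55.6 pm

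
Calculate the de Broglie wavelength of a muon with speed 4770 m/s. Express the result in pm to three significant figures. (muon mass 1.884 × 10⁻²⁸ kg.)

p = mv = 1.884 × 10⁻²⁸ × 4770 = 8.987 × 10⁻²⁵ kg·m/s.
λ = h/p = 6.626 × 10⁻³⁴ / 8.987 × 10⁻²⁵ = 7.37 × 10⁻¹⁰ m = 737 pm.

λ = 737 pm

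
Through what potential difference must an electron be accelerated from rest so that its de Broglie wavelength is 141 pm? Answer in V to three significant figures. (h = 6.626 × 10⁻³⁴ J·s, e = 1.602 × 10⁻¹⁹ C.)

p = h/λ = 6.626 × 10⁻³⁴ / 1.410 × 10⁻¹⁰ = 4.699 × 10⁻²⁴ kg·m/s.
KE = p²/(2m) = 1.212 × 10⁻¹⁷ J.
V = KE/e = 1.212 × 10⁻¹⁷ / (1.602 × 10⁻¹⁹) = 75.7 V.

V = 75.7 V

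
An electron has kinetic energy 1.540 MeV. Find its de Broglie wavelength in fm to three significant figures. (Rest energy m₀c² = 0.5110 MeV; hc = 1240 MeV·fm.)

λ = 624 fm

Total energy E = KE + m₀c² = 1.540 + 0.5110 = 2.0510 MeV.
(pc)² = E² − (m₀c²)² = (2.0510)² − (0.5110)² = 3.945 MeV², so pc = 1.986 MeV.
λ = hc/(pc) = 1240 MeV·fm / 1.986 MeV = 624 fm.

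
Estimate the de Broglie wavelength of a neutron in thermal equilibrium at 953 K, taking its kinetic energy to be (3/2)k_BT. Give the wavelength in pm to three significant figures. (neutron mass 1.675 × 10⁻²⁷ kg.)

KE = (3/2)k_BT = 1.5 × 1.381 × 10⁻²³ × 953 = 1.974 × 10⁻²⁰ J.
p = √(2mKE) = √(2 × 1.675 × 10⁻²⁷ × 1.974 × 10⁻²⁰) = 8.132 × 10⁻²⁴ kg·m/s.
λ = h/p = 8.15 × 10⁻¹¹ m = 81.5 pm.

λ = 81.5 pm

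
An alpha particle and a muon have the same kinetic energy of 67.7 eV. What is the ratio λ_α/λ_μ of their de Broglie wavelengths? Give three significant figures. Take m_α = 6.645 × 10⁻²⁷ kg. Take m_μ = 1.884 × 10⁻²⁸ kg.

λ_α/λ_μ = 0.168

At fixed KE, p = √(2mKE) so λ = h/p ∝ 1/√m.
λ_α/λ_μ = √(m_μ/m_α) = √(1.884 × 10⁻²⁸/6.645 × 10⁻²⁷) = √(0.02835) = 0.168.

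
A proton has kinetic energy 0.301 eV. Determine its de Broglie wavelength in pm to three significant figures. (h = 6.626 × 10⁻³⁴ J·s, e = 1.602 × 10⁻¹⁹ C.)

KE = 0.301 eV = 4.822 × 10⁻²⁰ J.
p = √(2mKE) = √(2 × 1.673 × 10⁻²⁷ × 4.822 × 10⁻²⁰) = 1.270 × 10⁻²³ kg·m/s.
λ = h/p = 6.626 × 10⁻³⁴ / 1.270 × 10⁻²³ = 5.22 × 10⁻¹¹ m = 52.2 pm.

λ = 52.2 pm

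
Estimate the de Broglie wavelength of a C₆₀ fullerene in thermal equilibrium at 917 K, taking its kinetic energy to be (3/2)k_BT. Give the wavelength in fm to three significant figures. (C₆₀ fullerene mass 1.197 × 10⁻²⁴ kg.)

λ = 3110 fm

KE = (3/2)k_BT = 1.5 × 1.381 × 10⁻²³ × 917 = 1.900 × 10⁻²⁰ J.
p = √(2mKE) = √(2 × 1.197 × 10⁻²⁴ × 1.900 × 10⁻²⁰) = 2.133 × 10⁻²² kg·m/s.
λ = h/p = 3.11 × 10⁻¹² m = 3110 fm.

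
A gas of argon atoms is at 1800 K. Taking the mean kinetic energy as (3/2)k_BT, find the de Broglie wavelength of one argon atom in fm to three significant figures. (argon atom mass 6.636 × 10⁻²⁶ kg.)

KE = (3/2)k_BT = 1.5 × 1.381 × 10⁻²³ × 1800 = 3.729 × 10⁻²⁰ J.
p = √(2mKE) = √(2 × 6.636 × 10⁻²⁶ × 3.729 × 10⁻²⁰) = 7.035 × 10⁻²³ kg·m/s.
λ = h/p = 9.42 × 10⁻¹² m = 9420 fm.

λ = 9420 fm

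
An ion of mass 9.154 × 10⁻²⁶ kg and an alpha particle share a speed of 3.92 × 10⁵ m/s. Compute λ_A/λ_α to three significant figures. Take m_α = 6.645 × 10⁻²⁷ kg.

At fixed v, p = mv so λ = h/(mv) ∝ 1/m.
λ_A/λ_α = m_α/m_A = 6.645 × 10⁻²⁷/9.154 × 10⁻²⁶ = 0.0726.

λ_A/λ_α = 0.0726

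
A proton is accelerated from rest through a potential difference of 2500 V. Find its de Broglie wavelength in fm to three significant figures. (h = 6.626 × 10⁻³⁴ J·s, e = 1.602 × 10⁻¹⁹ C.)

KE = eV = 1.602 × 10⁻¹⁹ × 2500 = 4.005 × 10⁻¹⁶ J.
p = √(2mKE) = √(2 × 1.673 × 10⁻²⁷ × 4.005 × 10⁻¹⁶) = 1.158 × 10⁻²¹ kg·m/s.
λ = h/p = 6.626 × 10⁻³⁴ / 1.158 × 10⁻²¹ = 5.72 × 10⁻¹³ m = 572 fm.

λ = 572 fm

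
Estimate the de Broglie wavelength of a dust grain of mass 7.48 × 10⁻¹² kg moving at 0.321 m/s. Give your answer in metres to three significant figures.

p = mv = 7.48 × 10⁻¹² × 0.321 = 2.401 × 10⁻¹² kg·m/s.
λ = h/p = 6.626 × 10⁻³⁴ / 2.401 × 10⁻¹² = 2.76 × 10⁻²² m.

λ = 2.76 × 10⁻²² m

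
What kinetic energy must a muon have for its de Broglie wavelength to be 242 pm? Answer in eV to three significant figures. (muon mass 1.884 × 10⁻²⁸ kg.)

p = h/λ = 6.626 × 10⁻³⁴ / 2.420 × 10⁻¹⁰ = 2.738 × 10⁻²⁴ kg·m/s.
KE = p²/(2m) = (2.738 × 10⁻²⁴)² / (2 × 1.884 × 10⁻²⁸) = 1.990 × 10⁻²⁰ J = 0.124 eV.

KE = 0.124 eV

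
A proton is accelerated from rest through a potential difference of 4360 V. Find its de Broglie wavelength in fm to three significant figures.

KE = eV = 1.602 × 10⁻¹⁹ × 4360 = 6.985 × 10⁻¹⁶ J.
p = √(2mKE) = √(2 × 1.673 × 10⁻²⁷ × 6.985 × 10⁻¹⁶) = 1.529 × 10⁻²¹ kg·m/s.
λ = h/p = 6.626 × 10⁻³⁴ / 1.529 × 10⁻²¹ = 4.33 × 10⁻¹³ m = 433 fm.

λ = 433 fm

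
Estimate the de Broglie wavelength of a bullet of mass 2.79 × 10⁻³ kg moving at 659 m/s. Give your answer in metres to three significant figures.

p = mv = 2.79 × 10⁻³ × 659 = 1.839 kg·m/s.
λ = h/p = 6.626 × 10⁻³⁴ / 1.839 = 3.60 × 10⁻³⁴ m.

λ = 3.60 × 10⁻³⁴ m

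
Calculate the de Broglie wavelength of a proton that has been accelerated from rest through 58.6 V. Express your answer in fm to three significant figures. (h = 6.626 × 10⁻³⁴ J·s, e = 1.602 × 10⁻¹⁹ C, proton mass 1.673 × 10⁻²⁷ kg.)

λ = 3740 fm

KE = eV = 1.602 × 10⁻¹⁹ × 58.60 = 9.388 × 10⁻¹⁸ J.
p = √(2mKE) = √(2 × 1.673 × 10⁻²⁷ × 9.388 × 10⁻¹⁸) = 1.772 × 10⁻²² kg·m/s.
λ = h/p = 6.626 × 10⁻³⁴ / 1.772 × 10⁻²² = 3.74 × 10⁻¹² m = 3740 fm.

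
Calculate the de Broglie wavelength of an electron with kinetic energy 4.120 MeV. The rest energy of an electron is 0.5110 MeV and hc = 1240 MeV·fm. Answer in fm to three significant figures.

Total energy E = KE + m₀c² = 4.120 + 0.5110 = 4.6310 MeV.
(pc)² = E² − (m₀c²)² = (4.6310)² − (0.5110)² = 21.19 MeV², so pc = 4.603 MeV.
λ = hc/(pc) = 1240 MeV·fm / 4.603 MeV = 269 fm.

λ = 269 fm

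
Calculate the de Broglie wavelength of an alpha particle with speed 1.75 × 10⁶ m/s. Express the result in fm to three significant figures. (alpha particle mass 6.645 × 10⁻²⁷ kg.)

λ = 57.0 fm

p = mv = 6.645 × 10⁻²⁷ × 1.75 × 10⁶ = 1.163 × 10⁻²⁰ kg·m/s.
λ = h/p = 6.626 × 10⁻³⁴ / 1.163 × 10⁻²⁰ = 5.70 × 10⁻¹⁴ m = 57.0 fm.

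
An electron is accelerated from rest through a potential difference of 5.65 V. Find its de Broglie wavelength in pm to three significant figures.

λ = 516 pm

KE = eV = 1.602 × 10⁻¹⁹ × 5.650 = 9.051 × 10⁻¹⁹ J.
p = √(2mKE) = √(2 × 9.109 × 10⁻³¹ × 9.051 × 10⁻¹⁹) = 1.284 × 10⁻²⁴ kg·m/s.
λ = h/p = 6.626 × 10⁻³⁴ / 1.284 × 10⁻²⁴ = 5.16 × 10⁻¹⁰ m = 516 pm.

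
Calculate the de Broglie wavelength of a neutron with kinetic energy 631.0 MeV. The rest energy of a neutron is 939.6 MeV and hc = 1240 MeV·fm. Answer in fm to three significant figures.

λ = 0.985 fm

Total energy E = KE + m₀c² = 631.0 + 939.6 = 1570.6 MeV.
(pc)² = E² − (m₀c²)² = (1570.6)² − (939.6)² = 1.584 × 10⁶ MeV², so pc = 1259 MeV.
λ = hc/(pc) = 1240 MeV·fm / 1259 MeV = 0.985 fm.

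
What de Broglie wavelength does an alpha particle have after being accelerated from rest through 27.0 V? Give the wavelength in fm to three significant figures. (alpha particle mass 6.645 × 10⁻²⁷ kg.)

λ = 1950 fm

KE = 2eV = 2 × 1.602 × 10⁻¹⁹ × 27.00 = 8.651 × 10⁻¹⁸ J.
p = √(2mKE) = √(2 × 6.645 × 10⁻²⁷ × 8.651 × 10⁻¹⁸) = 3.391 × 10⁻²² kg·m/s.
λ = h/p = 6.626 × 10⁻³⁴ / 3.391 × 10⁻²² = 1.95 × 10⁻¹² m = 1950 fm.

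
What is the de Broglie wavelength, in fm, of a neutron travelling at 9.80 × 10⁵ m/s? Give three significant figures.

p = mv = 1.675 × 10⁻²⁷ × 9.80 × 10⁵ = 1.641 × 10⁻²¹ kg·m/s.
λ = h/p = 6.626 × 10⁻³⁴ / 1.641 × 10⁻²¹ = 4.04 × 10⁻¹³ m = 404 fm.

λ = 404 fm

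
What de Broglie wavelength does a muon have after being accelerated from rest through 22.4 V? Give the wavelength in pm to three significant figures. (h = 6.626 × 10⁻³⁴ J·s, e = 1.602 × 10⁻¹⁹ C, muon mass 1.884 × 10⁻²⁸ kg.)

λ = 18.0 pm

KE = eV = 1.602 × 10⁻¹⁹ × 22.40 = 3.588 × 10⁻¹⁸ J.
p = √(2mKE) = √(2 × 1.884 × 10⁻²⁸ × 3.588 × 10⁻¹⁸) = 3.677 × 10⁻²³ kg·m/s.
λ = h/p = 6.626 × 10⁻³⁴ / 3.677 × 10⁻²³ = 1.80 × 10⁻¹¹ m = 18.0 pm.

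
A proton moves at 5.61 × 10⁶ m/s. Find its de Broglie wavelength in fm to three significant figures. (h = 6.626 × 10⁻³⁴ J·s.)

λ = 70.6 fm

p = mv = 1.673 × 10⁻²⁷ × 5.61 × 10⁶ = 9.386 × 10⁻²¹ kg·m/s.
λ = h/p = 6.626 × 10⁻³⁴ / 9.386 × 10⁻²¹ = 7.06 × 10⁻¹⁴ m = 70.6 fm.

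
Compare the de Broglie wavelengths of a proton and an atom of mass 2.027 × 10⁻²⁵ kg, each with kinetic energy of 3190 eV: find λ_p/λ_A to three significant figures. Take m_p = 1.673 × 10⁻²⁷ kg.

λ_p/λ_A = 11.0

At fixed KE, p = √(2mKE) so λ = h/p ∝ 1/√m.
λ_p/λ_A = √(m_A/m_p) = √(2.027 × 10⁻²⁵/1.673 × 10⁻²⁷) = √(121.2) = 11.0.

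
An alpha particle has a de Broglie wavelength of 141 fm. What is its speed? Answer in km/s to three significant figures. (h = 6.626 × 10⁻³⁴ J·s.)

v = 707 km/s

p = h/λ = 6.626 × 10⁻³⁴ / 1.410 × 10⁻¹³ = 4.699 × 10⁻²¹ kg·m/s.
v = p/m = 4.699 × 10⁻²¹ / 6.645 × 10⁻²⁷ = 7.07 × 10⁵ m/s = 707 km/s.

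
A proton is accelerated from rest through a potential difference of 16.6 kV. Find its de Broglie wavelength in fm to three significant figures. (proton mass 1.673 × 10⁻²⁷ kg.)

KE = eV = 1.602 × 10⁻¹⁹ × 1.660 × 10⁴ = 2.659 × 10⁻¹⁵ J.
p = √(2mKE) = √(2 × 1.673 × 10⁻²⁷ × 2.659 × 10⁻¹⁵) = 2.983 × 10⁻²¹ kg·m/s.
λ = h/p = 6.626 × 10⁻³⁴ / 2.983 × 10⁻²¹ = 2.22 × 10⁻¹³ m = 222 fm.

λ = 222 fm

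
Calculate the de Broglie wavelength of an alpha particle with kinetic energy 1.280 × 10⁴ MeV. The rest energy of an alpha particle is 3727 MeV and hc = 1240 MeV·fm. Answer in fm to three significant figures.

λ = 0.0770 fm

Total energy E = KE + m₀c² = 1.280 × 10⁴ + 3727 = 16527 MeV.
(pc)² = E² − (m₀c²)² = (16527)² − (3727)² = 2.593 × 10⁸ MeV², so pc = 1.610 × 10⁴ MeV.
λ = hc/(pc) = 1240 MeV·fm / 1.610 × 10⁴ MeV = 0.0770 fm.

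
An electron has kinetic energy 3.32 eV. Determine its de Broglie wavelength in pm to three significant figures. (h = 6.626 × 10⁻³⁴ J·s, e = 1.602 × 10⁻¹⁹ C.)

λ = 673 pm

KE = 3.32 eV = 5.319 × 10⁻¹⁹ J.
p = √(2mKE) = √(2 × 9.109 × 10⁻³¹ × 5.319 × 10⁻¹⁹) = 9.844 × 10⁻²⁵ kg·m/s.
λ = h/p = 6.626 × 10⁻³⁴ / 9.844 × 10⁻²⁵ = 6.73 × 10⁻¹⁰ m = 673 pm.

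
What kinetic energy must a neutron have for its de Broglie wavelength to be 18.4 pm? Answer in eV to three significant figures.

KE = 2.42 eV

p = h/λ = 6.626 × 10⁻³⁴ / 1.840 × 10⁻¹¹ = 3.601 × 10⁻²³ kg·m/s.
KE = p²/(2m) = (3.601 × 10⁻²³)² / (2 × 1.675 × 10⁻²⁷) = 3.871 × 10⁻¹⁹ J = 2.42 eV.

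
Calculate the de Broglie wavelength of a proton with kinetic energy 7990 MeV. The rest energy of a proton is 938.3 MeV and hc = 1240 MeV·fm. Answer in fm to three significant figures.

λ = 0.140 fm

Total energy E = KE + m₀c² = 7990 + 938.3 = 8928.3 MeV.
(pc)² = E² − (m₀c²)² = (8928.3)² − (938.3)² = 7.883 × 10⁷ MeV², so pc = 8879 MeV.
λ = hc/(pc) = 1240 MeV·fm / 8879 MeV = 0.140 fm.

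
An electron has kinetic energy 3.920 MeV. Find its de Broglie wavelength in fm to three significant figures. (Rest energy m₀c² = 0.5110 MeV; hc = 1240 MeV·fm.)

λ = 282 fm

Total energy E = KE + m₀c² = 3.920 + 0.5110 = 4.4310 MeV.
(pc)² = E² − (m₀c²)² = (4.4310)² − (0.5110)² = 19.37 MeV², so pc = 4.401 MeV.
λ = hc/(pc) = 1240 MeV·fm / 4.401 MeV = 282 fm.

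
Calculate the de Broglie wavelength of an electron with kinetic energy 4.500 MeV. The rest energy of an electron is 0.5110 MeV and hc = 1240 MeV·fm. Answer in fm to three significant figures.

λ = 249 fm

Total energy E = KE + m₀c² = 4.500 + 0.5110 = 5.0110 MeV.
(pc)² = E² − (m₀c²)² = (5.0110)² − (0.5110)² = 24.85 MeV², so pc = 4.985 MeV.
λ = hc/(pc) = 1240 MeV·fm / 4.985 MeV = 249 fm.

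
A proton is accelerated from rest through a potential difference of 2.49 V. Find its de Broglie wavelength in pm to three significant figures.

λ = 18.1 pm

KE = eV = 1.602 × 10⁻¹⁹ × 2.490 = 3.989 × 10⁻¹⁹ J.
p = √(2mKE) = √(2 × 1.673 × 10⁻²⁷ × 3.989 × 10⁻¹⁹) = 3.653 × 10⁻²³ kg·m/s.
λ = h/p = 6.626 × 10⁻³⁴ / 3.653 × 10⁻²³ = 1.81 × 10⁻¹¹ m = 18.1 pm.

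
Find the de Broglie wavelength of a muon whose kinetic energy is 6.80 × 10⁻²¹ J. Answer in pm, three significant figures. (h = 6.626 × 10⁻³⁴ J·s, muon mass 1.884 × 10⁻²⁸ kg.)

p = √(2mKE) = √(2 × 1.884 × 10⁻²⁸ × 6.800 × 10⁻²¹) = 1.601 × 10⁻²⁴ kg·m/s.
λ = h/p = 6.626 × 10⁻³⁴ / 1.601 × 10⁻²⁴ = 4.14 × 10⁻¹⁰ m = 414 pm.

λ = 414 pm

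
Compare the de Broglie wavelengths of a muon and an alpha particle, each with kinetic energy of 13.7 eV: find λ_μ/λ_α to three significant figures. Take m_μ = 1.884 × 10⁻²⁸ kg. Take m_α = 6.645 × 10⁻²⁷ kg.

λ_μ/λ_α = 5.94

At fixed KE, p = √(2mKE) so λ = h/p ∝ 1/√m.
λ_μ/λ_α = √(m_α/m_μ) = √(6.645 × 10⁻²⁷/1.884 × 10⁻²⁸) = √(35.27) = 5.94.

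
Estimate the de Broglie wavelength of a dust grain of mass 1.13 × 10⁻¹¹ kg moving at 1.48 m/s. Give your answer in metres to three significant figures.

λ = 3.96 × 10⁻²³ m

p = mv = 1.13 × 10⁻¹¹ × 1.48 = 1.672 × 10⁻¹¹ kg·m/s.
λ = h/p = 6.626 × 10⁻³⁴ / 1.672 × 10⁻¹¹ = 3.96 × 10⁻²³ m.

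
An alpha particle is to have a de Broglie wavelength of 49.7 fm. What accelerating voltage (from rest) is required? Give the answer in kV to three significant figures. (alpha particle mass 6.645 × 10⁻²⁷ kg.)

p = h/λ = 6.626 × 10⁻³⁴ / 4.970 × 10⁻¹⁴ = 1.333 × 10⁻²⁰ kg·m/s.
KE = p²/(2m) = 1.337 × 10⁻¹⁴ J.
V = KE/2e = 1.337 × 10⁻¹⁴ / (2 × 1.602 × 10⁻¹⁹) = 41.7 kV.

V = 41.7 kV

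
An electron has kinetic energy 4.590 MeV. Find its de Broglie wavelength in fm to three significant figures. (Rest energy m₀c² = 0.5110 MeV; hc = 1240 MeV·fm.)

λ = 244 fm

Total energy E = KE + m₀c² = 4.590 + 0.5110 = 5.1010 MeV.
(pc)² = E² − (m₀c²)² = (5.1010)² − (0.5110)² = 25.76 MeV², so pc = 5.075 MeV.
λ = hc/(pc) = 1240 MeV·fm / 5.075 MeV = 244 fm.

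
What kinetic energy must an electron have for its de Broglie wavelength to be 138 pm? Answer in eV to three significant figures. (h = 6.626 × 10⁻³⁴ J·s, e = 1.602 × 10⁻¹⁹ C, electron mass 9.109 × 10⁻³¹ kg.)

p = h/λ = 6.626 × 10⁻³⁴ / 1.380 × 10⁻¹⁰ = 4.801 × 10⁻²⁴ kg·m/s.
KE = p²/(2m) = (4.801 × 10⁻²⁴)² / (2 × 9.109 × 10⁻³¹) = 1.265 × 10⁻¹⁷ J = 79.0 eV.

KE = 79.0 eV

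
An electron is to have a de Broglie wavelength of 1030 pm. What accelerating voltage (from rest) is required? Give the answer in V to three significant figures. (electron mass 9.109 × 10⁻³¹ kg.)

V = 1.42 V

p = h/λ = 6.626 × 10⁻³⁴ / 1.030 × 10⁻⁹ = 6.433 × 10⁻²⁵ kg·m/s.
KE = p²/(2m) = 2.272 × 10⁻¹⁹ J.
V = KE/e = 2.272 × 10⁻¹⁹ / (1.602 × 10⁻¹⁹) = 1.42 V.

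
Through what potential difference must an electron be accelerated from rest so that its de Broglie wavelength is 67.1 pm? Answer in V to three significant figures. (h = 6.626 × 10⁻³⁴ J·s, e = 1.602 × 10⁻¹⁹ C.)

p = h/λ = 6.626 × 10⁻³⁴ / 6.710 × 10⁻¹¹ = 9.875 × 10⁻²⁴ kg·m/s.
KE = p²/(2m) = 5.353 × 10⁻¹⁷ J.
V = KE/e = 5.353 × 10⁻¹⁷ / (1.602 × 10⁻¹⁹) = 334 V.

V = 334 V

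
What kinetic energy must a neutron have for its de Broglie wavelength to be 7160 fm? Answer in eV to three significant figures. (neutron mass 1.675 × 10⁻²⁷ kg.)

KE = 16.0 eV

p = h/λ = 6.626 × 10⁻³⁴ / 7.160 × 10⁻¹² = 9.254 × 10⁻²³ kg·m/s.
KE = p²/(2m) = (9.254 × 10⁻²³)² / (2 × 1.675 × 10⁻²⁷) = 2.556 × 10⁻¹⁸ J = 16.0 eV.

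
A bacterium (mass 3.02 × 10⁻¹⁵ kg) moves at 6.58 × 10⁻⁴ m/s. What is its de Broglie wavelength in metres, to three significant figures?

λ = 3.33 × 10⁻¹⁶ m

p = mv = 3.02 × 10⁻¹⁵ × 6.58 × 10⁻⁴ = 1.987 × 10⁻¹⁸ kg·m/s.
λ = h/p = 6.626 × 10⁻³⁴ / 1.987 × 10⁻¹⁸ = 3.33 × 10⁻¹⁶ m.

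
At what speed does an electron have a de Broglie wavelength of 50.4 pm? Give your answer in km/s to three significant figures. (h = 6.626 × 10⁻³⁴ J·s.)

v = 1.44 × 10⁴ km/s

p = h/λ = 6.626 × 10⁻³⁴ / 5.040 × 10⁻¹¹ = 1.315 × 10⁻²³ kg·m/s.
v = p/m = 1.315 × 10⁻²³ / 9.109 × 10⁻³¹ = 1.44 × 10⁷ m/s = 1.44 × 10⁴ km/s.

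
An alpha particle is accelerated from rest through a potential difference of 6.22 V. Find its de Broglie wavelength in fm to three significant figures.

KE = 2eV = 2 × 1.602 × 10⁻¹⁹ × 6.220 = 1.993 × 10⁻¹⁸ J.
p = √(2mKE) = √(2 × 6.645 × 10⁻²⁷ × 1.993 × 10⁻¹⁸) = 1.627 × 10⁻²² kg·m/s.
λ = h/p = 6.626 × 10⁻³⁴ / 1.627 × 10⁻²² = 4.07 × 10⁻¹² m = 4070 fm.

λ = 4070 fm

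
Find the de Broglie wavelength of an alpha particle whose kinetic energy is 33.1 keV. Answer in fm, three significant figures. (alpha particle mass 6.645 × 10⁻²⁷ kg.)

λ = 78.9 fm

KE = 33.1 keV = 5.303 × 10⁻¹⁵ J.
p = √(2mKE) = √(2 × 6.645 × 10⁻²⁷ × 5.303 × 10⁻¹⁵) = 8.395 × 10⁻²¹ kg·m/s.
λ = h/p = 6.626 × 10⁻³⁴ / 8.395 × 10⁻²¹ = 7.89 × 10⁻¹⁴ m = 78.9 fm.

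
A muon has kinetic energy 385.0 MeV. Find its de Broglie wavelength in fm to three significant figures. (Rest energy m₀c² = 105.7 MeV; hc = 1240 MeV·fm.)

λ = 2.59 fm

Total energy E = KE + m₀c² = 385.0 + 105.7 = 490.7 MeV.
(pc)² = E² − (m₀c²)² = (490.7)² − (105.7)² = 2.296 × 10⁵ MeV², so pc = 479.2 MeV.
λ = hc/(pc) = 1240 MeV·fm / 479.2 MeV = 2.59 fm.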